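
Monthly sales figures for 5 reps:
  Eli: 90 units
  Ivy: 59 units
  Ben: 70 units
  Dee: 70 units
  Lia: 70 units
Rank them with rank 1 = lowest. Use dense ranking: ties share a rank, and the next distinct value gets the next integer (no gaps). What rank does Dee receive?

2

Sorted (ascending): 59, 70, 70, 70, 90
The 3 values of 70 share dense rank 2.
Remaining distinct values take the next consecutive integers.
Dee has value 70 units → rank 2.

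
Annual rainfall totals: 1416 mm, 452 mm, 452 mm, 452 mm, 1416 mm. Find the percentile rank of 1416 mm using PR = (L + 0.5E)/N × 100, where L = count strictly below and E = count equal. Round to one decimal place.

80.0

N = 5.
Strictly below 1416: 3. Equal to 1416: 2.
PR = (3 + 0.5·2)/5 × 100 = 80.0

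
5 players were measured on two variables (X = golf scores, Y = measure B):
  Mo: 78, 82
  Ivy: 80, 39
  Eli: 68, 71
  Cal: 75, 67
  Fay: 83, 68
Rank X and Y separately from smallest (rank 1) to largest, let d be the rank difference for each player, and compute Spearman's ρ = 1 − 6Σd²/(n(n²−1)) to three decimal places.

Ranks of variable 1: 3, 4, 1, 2, 5
Ranks of variable 2: 5, 1, 4, 2, 3
d = r₁ − r₂: -2, 3, -3, 0, 2
d²: 4, 9, 9, 0, 4; Σd² = 26
ρ = 1 − 6·26/(5·24) = 1 − 156/120 = -0.300

-0.300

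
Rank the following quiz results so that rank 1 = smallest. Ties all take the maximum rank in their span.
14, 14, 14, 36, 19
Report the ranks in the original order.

Sorted (ascending): 14, 14, 14, 19, 36
The 3 values of 14 occupy positions 1–3 → each gets rank 3.

3, 3, 3, 5, 4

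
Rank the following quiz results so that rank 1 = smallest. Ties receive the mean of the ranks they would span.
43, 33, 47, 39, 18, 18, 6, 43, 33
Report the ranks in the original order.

Sorted (ascending): 6, 18, 18, 33, 33, 39, 43, 43, 47
The 2 values of 18 occupy positions 2–3 → average rank (2+3)/2 = 2.5.
The 2 values of 33 occupy positions 4–5 → average rank (4+5)/2 = 4.5.
The 2 values of 43 occupy positions 7–8 → average rank (7+8)/2 = 7.5.

7.5, 4.5, 9, 6, 2.5, 2.5, 1, 7.5, 4.5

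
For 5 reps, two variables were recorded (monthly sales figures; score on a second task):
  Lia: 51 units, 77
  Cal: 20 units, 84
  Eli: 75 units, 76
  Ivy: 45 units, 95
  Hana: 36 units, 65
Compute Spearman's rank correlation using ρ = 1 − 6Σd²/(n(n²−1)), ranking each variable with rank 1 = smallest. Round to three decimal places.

Ranks of variable 1: 4, 1, 5, 3, 2
Ranks of variable 2: 3, 4, 2, 5, 1
d = r₁ − r₂: 1, -3, 3, -2, 1
d²: 1, 9, 9, 4, 1; Σd² = 24
ρ = 1 − 6·24/(5·24) = 1 − 144/120 = -0.200

-0.200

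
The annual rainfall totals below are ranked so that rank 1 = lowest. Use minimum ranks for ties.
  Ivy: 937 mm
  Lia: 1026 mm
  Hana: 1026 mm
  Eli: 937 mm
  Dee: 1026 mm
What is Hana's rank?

Sorted (ascending): 937, 937, 1026, 1026, 1026
The 2 values of 937 occupy positions 1–2 → each gets rank 1.
The 3 values of 1026 occupy positions 3–5 → each gets rank 3.
Hana has value 1026 mm → rank 3.

3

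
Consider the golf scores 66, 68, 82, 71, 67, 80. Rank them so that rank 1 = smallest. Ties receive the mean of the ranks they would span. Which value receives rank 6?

82

Sorted (ascending): 66, 67, 68, 71, 80, 82
No ties — each value takes its position as its rank.
Rank 6 → value 82.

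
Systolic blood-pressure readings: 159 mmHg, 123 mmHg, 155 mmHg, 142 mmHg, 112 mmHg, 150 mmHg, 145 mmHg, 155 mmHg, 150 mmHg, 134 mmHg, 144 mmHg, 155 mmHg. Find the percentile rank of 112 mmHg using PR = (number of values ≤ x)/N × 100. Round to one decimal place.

N = 12.
Strictly below 112: 0. Equal to 112: 1.
PR = 1/12 × 100 = 8.3

8.3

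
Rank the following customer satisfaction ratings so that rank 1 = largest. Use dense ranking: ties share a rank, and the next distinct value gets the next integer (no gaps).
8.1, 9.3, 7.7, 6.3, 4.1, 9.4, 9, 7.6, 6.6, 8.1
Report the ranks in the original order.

Sorted (descending): 9.4, 9.3, 9, 8.1, 8.1, 7.7, 7.6, 6.6, 6.3, 4.1
The 2 values of 8.1 share dense rank 4.
Remaining distinct values take the next consecutive integers.

4, 2, 5, 8, 9, 1, 3, 6, 7, 4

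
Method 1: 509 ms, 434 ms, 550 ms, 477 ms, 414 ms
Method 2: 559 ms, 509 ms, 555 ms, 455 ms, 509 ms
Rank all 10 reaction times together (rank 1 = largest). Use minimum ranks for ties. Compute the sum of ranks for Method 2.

Sorted (descending): 559, 555, 550, 509, 509, 509, 477, 455, 434, 414
The 3 values of 509 occupy positions 4–6 → each gets rank 4.
Method 2 values → pooled ranks: 559→1, 509→4, 555→2, 455→8, 509→4
Rank sum = 1 + 4 + 2 + 8 + 4 = 19

19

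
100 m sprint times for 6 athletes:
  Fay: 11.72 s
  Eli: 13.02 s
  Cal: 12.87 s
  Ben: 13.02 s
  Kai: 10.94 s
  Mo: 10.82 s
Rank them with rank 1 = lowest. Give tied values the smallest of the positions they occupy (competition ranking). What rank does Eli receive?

Sorted (ascending): 10.82, 10.94, 11.72, 12.87, 13.02, 13.02
The 2 values of 13.02 occupy positions 5–6 → each gets rank 5.
Eli has value 13.02 s → rank 5.

5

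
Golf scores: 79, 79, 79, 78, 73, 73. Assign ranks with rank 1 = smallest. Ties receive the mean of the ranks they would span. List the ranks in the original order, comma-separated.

5, 5, 5, 3, 1.5, 1.5

Sorted (ascending): 73, 73, 78, 79, 79, 79
The 2 values of 73 occupy positions 1–2 → average rank (1+2)/2 = 1.5.
The 3 values of 79 occupy positions 4–6 → average rank 5.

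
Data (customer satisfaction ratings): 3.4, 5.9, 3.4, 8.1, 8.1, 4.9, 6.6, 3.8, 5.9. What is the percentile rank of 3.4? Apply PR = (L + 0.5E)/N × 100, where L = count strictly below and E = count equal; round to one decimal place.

N = 9.
Strictly below 3.4: 0. Equal to 3.4: 2.
PR = (0 + 0.5·2)/9 × 100 = 11.1

11.1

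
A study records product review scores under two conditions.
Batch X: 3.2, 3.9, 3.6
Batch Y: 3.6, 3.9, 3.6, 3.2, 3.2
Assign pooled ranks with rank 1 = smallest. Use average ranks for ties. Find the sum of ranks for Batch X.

14.5

Sorted (ascending): 3.2, 3.2, 3.2, 3.6, 3.6, 3.6, 3.9, 3.9
The 3 values of 3.2 occupy positions 1–3 → average rank 2.
The 3 values of 3.6 occupy positions 4–6 → average rank 5.
The 2 values of 3.9 occupy positions 7–8 → average rank (7+8)/2 = 7.5.
Batch X values → pooled ranks: 3.2→2, 3.9→7.5, 3.6→5
Rank sum = 2 + 7.5 + 5 = 14.5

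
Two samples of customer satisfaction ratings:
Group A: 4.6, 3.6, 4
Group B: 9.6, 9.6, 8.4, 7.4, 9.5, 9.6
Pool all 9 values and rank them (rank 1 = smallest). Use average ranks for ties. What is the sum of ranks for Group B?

39

Sorted (ascending): 3.6, 4, 4.6, 7.4, 8.4, 9.5, 9.6, 9.6, 9.6
The 3 values of 9.6 occupy positions 7–9 → average rank 8.
Group B values → pooled ranks: 9.6→8, 9.6→8, 8.4→5, 7.4→4, 9.5→6, 9.6→8
Rank sum = 8 + 8 + 5 + 4 + 6 + 8 = 39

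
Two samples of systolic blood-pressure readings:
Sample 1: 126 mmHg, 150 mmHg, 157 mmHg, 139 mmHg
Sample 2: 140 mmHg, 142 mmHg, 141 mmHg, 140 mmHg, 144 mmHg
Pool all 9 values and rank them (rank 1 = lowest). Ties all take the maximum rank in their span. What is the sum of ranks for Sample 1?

Sorted (ascending): 126, 139, 140, 140, 141, 142, 144, 150, 157
The 2 values of 140 occupy positions 3–4 → each gets rank 4.
Sample 1 values → pooled ranks: 126→1, 150→8, 157→9, 139→2
Rank sum = 1 + 8 + 9 + 2 = 20

20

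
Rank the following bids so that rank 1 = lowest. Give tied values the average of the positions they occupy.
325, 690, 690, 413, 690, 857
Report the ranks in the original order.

1, 4, 4, 2, 4, 6

Sorted (ascending): 325, 413, 690, 690, 690, 857
The 3 values of 690 occupy positions 3–5 → average rank 4.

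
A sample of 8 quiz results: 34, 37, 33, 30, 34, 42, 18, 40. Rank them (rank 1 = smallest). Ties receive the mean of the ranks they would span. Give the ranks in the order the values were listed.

4.5, 6, 3, 2, 4.5, 8, 1, 7

Sorted (ascending): 18, 30, 33, 34, 34, 37, 40, 42
The 2 values of 34 occupy positions 4–5 → average rank (4+5)/2 = 4.5.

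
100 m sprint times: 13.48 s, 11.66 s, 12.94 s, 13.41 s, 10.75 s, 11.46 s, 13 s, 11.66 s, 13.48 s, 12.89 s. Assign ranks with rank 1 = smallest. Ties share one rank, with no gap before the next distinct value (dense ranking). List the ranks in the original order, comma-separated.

Sorted (ascending): 10.75, 11.46, 11.66, 11.66, 12.89, 12.94, 13, 13.41, 13.48, 13.48
The 2 values of 11.66 share dense rank 3.
The 2 values of 13.48 share dense rank 8.
Remaining distinct values take the next consecutive integers.

8, 3, 5, 7, 1, 2, 6, 3, 8, 4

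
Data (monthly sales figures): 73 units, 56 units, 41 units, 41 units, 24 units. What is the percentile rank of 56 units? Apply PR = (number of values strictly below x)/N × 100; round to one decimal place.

N = 5.
Strictly below 56: 3. Equal to 56: 1.
PR = 3/5 × 100 = 60.0

60.0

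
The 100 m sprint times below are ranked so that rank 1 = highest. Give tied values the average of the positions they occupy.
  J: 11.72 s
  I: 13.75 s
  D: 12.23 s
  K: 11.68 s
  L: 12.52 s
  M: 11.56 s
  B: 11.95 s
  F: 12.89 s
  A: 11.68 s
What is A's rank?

7.5

Sorted (descending): 13.75, 12.89, 12.52, 12.23, 11.95, 11.72, 11.68, 11.68, 11.56
The 2 values of 11.68 occupy positions 7–8 → average rank (7+8)/2 = 7.5.
A has value 11.68 s → rank 7.5.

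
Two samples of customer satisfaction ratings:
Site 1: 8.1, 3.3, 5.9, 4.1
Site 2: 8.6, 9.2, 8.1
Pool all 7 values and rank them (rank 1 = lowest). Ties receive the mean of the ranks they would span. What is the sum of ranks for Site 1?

Sorted (ascending): 3.3, 4.1, 5.9, 8.1, 8.1, 8.6, 9.2
The 2 values of 8.1 occupy positions 4–5 → average rank (4+5)/2 = 4.5.
Site 1 values → pooled ranks: 8.1→4.5, 3.3→1, 5.9→3, 4.1→2
Rank sum = 4.5 + 1 + 3 + 2 = 10.5

10.5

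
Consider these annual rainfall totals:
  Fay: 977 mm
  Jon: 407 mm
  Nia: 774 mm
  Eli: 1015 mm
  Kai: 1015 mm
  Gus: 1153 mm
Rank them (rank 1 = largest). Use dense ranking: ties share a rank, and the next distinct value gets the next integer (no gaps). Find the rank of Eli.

Sorted (descending): 1153, 1015, 1015, 977, 774, 407
The 2 values of 1015 share dense rank 2.
Remaining distinct values take the next consecutive integers.
Eli has value 1015 mm → rank 2.

2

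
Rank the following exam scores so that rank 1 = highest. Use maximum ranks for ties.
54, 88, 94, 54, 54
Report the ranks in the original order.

5, 2, 1, 5, 5

Sorted (descending): 94, 88, 54, 54, 54
The 3 values of 54 occupy positions 3–5 → each gets rank 5.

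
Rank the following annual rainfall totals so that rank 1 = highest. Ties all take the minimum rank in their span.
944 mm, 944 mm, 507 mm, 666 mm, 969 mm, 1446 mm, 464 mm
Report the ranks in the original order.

Sorted (descending): 1446, 969, 944, 944, 666, 507, 464
The 2 values of 944 occupy positions 3–4 → each gets rank 3.

3, 3, 6, 5, 2, 1, 7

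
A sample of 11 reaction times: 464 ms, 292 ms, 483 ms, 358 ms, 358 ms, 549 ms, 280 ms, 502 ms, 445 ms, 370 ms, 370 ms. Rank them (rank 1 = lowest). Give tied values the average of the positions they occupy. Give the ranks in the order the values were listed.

8, 2, 9, 3.5, 3.5, 11, 1, 10, 7, 5.5, 5.5

Sorted (ascending): 280, 292, 358, 358, 370, 370, 445, 464, 483, 502, 549
The 2 values of 358 occupy positions 3–4 → average rank (3+4)/2 = 3.5.
The 2 values of 370 occupy positions 5–6 → average rank (5+6)/2 = 5.5.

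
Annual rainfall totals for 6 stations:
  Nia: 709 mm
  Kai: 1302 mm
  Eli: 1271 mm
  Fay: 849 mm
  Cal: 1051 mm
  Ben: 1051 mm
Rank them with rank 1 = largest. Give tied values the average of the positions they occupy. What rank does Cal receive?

Sorted (descending): 1302, 1271, 1051, 1051, 849, 709
The 2 values of 1051 occupy positions 3–4 → average rank (3+4)/2 = 3.5.
Cal has value 1051 mm → rank 3.5.

3.5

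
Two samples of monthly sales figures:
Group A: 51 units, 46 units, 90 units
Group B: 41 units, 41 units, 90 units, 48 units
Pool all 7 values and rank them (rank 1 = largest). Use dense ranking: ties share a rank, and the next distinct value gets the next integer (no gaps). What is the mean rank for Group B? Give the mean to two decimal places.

Sorted (descending): 90, 90, 51, 48, 46, 41, 41
The 2 values of 90 share dense rank 1.
The 2 values of 41 share dense rank 5.
Remaining distinct values take the next consecutive integers.
Group B values → pooled ranks: 41→5, 41→5, 90→1, 48→3
Mean rank = (5 + 5 + 1 + 3) / 4 = 3.50

3.50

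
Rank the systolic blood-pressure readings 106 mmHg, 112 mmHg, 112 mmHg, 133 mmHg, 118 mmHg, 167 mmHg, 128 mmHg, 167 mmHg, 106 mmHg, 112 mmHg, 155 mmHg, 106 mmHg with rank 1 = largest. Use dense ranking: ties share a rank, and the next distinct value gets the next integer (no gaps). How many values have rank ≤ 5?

Sorted (descending): 167, 167, 155, 133, 128, 118, 112, 112, 112, 106, 106, 106
The 2 values of 167 share dense rank 1.
The 3 values of 112 share dense rank 6.
The 3 values of 106 share dense rank 7.
Remaining distinct values take the next consecutive integers.
Ranks ≤ 5: {1, 1, 2, 3, 4, 5} → 6 values.

6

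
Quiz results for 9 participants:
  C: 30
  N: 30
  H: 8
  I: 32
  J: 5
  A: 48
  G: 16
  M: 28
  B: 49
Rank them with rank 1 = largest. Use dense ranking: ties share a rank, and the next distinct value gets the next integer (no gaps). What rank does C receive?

Sorted (descending): 49, 48, 32, 30, 30, 28, 16, 8, 5
The 2 values of 30 share dense rank 4.
Remaining distinct values take the next consecutive integers.
C has value 30 → rank 4.

4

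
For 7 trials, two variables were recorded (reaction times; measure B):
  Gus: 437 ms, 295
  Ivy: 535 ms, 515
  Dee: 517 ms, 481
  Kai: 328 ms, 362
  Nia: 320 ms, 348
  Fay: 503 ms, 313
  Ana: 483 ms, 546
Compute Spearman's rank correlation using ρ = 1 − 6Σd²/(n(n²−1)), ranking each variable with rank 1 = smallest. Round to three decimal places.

Ranks of variable 1: 3, 7, 6, 2, 1, 5, 4
Ranks of variable 2: 1, 6, 5, 4, 3, 2, 7
d = r₁ − r₂: 2, 1, 1, -2, -2, 3, -3
d²: 4, 1, 1, 4, 4, 9, 9; Σd² = 32
ρ = 1 − 6·32/(7·48) = 1 − 192/336 = 0.429

0.429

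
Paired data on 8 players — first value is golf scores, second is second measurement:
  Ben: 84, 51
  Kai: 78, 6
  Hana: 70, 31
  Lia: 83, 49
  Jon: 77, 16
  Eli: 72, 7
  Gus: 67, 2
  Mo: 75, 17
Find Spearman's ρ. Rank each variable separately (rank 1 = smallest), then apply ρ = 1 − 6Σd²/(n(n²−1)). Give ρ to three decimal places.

0.595

Ranks of variable 1: 8, 6, 2, 7, 5, 3, 1, 4
Ranks of variable 2: 8, 2, 6, 7, 4, 3, 1, 5
d = r₁ − r₂: 0, 4, -4, 0, 1, 0, 0, -1
d²: 0, 16, 16, 0, 1, 0, 0, 1; Σd² = 34
ρ = 1 − 6·34/(8·63) = 1 − 204/504 = 0.595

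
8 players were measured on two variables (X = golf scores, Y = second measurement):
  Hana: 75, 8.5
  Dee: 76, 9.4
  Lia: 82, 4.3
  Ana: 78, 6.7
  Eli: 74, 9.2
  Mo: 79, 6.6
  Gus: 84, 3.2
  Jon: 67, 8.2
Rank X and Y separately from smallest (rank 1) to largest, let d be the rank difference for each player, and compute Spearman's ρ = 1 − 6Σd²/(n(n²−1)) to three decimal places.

-0.786

Ranks of variable 1: 3, 4, 7, 5, 2, 6, 8, 1
Ranks of variable 2: 6, 8, 2, 4, 7, 3, 1, 5
d = r₁ − r₂: -3, -4, 5, 1, -5, 3, 7, -4
d²: 9, 16, 25, 1, 25, 9, 49, 16; Σd² = 150
ρ = 1 − 6·150/(8·63) = 1 − 900/504 = -0.786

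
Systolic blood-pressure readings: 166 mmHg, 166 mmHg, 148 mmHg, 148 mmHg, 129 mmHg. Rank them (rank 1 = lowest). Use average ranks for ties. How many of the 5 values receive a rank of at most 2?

1

Sorted (ascending): 129, 148, 148, 166, 166
The 2 values of 148 occupy positions 2–3 → average rank (2+3)/2 = 2.5.
The 2 values of 166 occupy positions 4–5 → average rank (4+5)/2 = 4.5.
Ranks ≤ 2: {1} → 1 value.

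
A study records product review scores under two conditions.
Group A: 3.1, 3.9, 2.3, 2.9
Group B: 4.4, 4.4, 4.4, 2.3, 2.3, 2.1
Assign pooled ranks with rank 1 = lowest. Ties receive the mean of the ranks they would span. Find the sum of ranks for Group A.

21

Sorted (ascending): 2.1, 2.3, 2.3, 2.3, 2.9, 3.1, 3.9, 4.4, 4.4, 4.4
The 3 values of 2.3 occupy positions 2–4 → average rank 3.
The 3 values of 4.4 occupy positions 8–10 → average rank 9.
Group A values → pooled ranks: 3.1→6, 3.9→7, 2.3→3, 2.9→5
Rank sum = 6 + 7 + 3 + 5 = 21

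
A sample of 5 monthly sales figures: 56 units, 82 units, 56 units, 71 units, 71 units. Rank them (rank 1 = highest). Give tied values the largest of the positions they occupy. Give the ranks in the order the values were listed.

5, 1, 5, 3, 3

Sorted (descending): 82, 71, 71, 56, 56
The 2 values of 71 occupy positions 2–3 → each gets rank 3.
The 2 values of 56 occupy positions 4–5 → each gets rank 5.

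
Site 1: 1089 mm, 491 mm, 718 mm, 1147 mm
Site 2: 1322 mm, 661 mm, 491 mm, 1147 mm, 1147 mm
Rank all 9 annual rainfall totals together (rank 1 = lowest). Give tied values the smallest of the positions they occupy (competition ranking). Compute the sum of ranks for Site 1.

Sorted (ascending): 491, 491, 661, 718, 1089, 1147, 1147, 1147, 1322
The 2 values of 491 occupy positions 1–2 → each gets rank 1.
The 3 values of 1147 occupy positions 6–8 → each gets rank 6.
Site 1 values → pooled ranks: 1089→5, 491→1, 718→4, 1147→6
Rank sum = 5 + 1 + 4 + 6 = 16

16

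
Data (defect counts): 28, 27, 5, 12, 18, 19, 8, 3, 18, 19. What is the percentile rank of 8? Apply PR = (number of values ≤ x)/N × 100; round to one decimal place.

30.0

N = 10.
Strictly below 8: 2. Equal to 8: 1.
PR = 3/10 × 100 = 30.0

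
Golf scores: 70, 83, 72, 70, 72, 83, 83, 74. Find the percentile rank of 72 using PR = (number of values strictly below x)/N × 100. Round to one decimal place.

25.0

N = 8.
Strictly below 72: 2. Equal to 72: 2.
PR = 2/8 × 100 = 25.0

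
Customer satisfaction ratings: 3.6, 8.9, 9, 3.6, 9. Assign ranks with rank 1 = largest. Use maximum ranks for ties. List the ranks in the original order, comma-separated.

5, 3, 2, 5, 2

Sorted (descending): 9, 9, 8.9, 3.6, 3.6
The 2 values of 9 occupy positions 1–2 → each gets rank 2.
The 2 values of 3.6 occupy positions 4–5 → each gets rank 5.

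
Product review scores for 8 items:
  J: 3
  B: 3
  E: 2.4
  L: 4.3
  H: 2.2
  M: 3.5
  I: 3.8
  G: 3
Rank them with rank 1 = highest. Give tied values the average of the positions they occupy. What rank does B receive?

5

Sorted (descending): 4.3, 3.8, 3.5, 3, 3, 3, 2.4, 2.2
The 3 values of 3 occupy positions 4–6 → average rank 5.
B has value 3 → rank 5.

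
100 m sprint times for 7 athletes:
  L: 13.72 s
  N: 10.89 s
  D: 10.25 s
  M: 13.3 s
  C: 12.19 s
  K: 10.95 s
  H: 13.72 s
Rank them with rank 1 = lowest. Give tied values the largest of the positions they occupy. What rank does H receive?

Sorted (ascending): 10.25, 10.89, 10.95, 12.19, 13.3, 13.72, 13.72
The 2 values of 13.72 occupy positions 6–7 → each gets rank 7.
H has value 13.72 s → rank 7.

7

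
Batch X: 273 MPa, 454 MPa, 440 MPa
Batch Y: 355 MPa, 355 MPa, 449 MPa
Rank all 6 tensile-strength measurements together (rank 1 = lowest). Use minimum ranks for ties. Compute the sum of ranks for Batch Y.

Sorted (ascending): 273, 355, 355, 440, 449, 454
The 2 values of 355 occupy positions 2–3 → each gets rank 2.
Batch Y values → pooled ranks: 355→2, 355→2, 449→5
Rank sum = 2 + 2 + 5 = 9

9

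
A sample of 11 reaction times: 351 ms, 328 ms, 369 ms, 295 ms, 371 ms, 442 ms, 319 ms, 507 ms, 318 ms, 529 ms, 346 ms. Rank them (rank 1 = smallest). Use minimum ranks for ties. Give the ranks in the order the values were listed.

Sorted (ascending): 295, 318, 319, 328, 346, 351, 369, 371, 442, 507, 529
No ties — each value takes its position as its rank.

6, 4, 7, 1, 8, 9, 3, 10, 2, 11, 5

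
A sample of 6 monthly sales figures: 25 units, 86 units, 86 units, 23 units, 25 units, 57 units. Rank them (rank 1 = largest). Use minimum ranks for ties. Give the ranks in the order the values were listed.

Sorted (descending): 86, 86, 57, 25, 25, 23
The 2 values of 86 occupy positions 1–2 → each gets rank 1.
The 2 values of 25 occupy positions 4–5 → each gets rank 4.

4, 1, 1, 6, 4, 3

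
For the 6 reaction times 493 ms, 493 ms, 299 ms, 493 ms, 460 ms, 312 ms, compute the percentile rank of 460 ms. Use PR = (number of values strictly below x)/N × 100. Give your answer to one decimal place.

N = 6.
Strictly below 460: 2. Equal to 460: 1.
PR = 2/6 × 100 = 33.3

33.3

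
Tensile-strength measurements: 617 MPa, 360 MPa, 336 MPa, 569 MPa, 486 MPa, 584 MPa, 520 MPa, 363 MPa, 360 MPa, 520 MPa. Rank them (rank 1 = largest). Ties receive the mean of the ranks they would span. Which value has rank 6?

486

Sorted (descending): 617, 584, 569, 520, 520, 486, 363, 360, 360, 336
The 2 values of 520 occupy positions 4–5 → average rank (4+5)/2 = 4.5.
The 2 values of 360 occupy positions 8–9 → average rank (8+9)/2 = 8.5.
Rank 6 → value 486.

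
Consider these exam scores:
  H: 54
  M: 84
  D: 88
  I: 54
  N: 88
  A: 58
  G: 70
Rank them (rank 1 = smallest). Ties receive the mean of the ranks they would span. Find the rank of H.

Sorted (ascending): 54, 54, 58, 70, 84, 88, 88
The 2 values of 54 occupy positions 1–2 → average rank (1+2)/2 = 1.5.
The 2 values of 88 occupy positions 6–7 → average rank (6+7)/2 = 6.5.
H has value 54 → rank 1.5.

1.5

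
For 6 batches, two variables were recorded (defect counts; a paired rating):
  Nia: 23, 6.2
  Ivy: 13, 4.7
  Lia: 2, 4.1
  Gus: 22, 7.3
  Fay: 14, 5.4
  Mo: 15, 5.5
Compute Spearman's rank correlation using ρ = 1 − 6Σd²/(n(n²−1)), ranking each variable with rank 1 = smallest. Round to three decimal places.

0.943

Ranks of variable 1: 6, 2, 1, 5, 3, 4
Ranks of variable 2: 5, 2, 1, 6, 3, 4
d = r₁ − r₂: 1, 0, 0, -1, 0, 0
d²: 1, 0, 0, 1, 0, 0; Σd² = 2
ρ = 1 − 6·2/(6·35) = 1 − 12/210 = 0.943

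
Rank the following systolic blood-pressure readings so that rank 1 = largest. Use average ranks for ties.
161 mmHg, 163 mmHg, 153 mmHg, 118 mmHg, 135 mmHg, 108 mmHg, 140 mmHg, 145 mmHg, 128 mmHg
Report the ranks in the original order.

Sorted (descending): 163, 161, 153, 145, 140, 135, 128, 118, 108
No ties — each value takes its position as its rank.

2, 1, 3, 8, 6, 9, 5, 4, 7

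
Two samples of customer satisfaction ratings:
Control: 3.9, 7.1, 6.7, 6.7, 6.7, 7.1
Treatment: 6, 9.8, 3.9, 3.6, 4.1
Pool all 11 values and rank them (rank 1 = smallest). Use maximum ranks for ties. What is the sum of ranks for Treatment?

Sorted (ascending): 3.6, 3.9, 3.9, 4.1, 6, 6.7, 6.7, 6.7, 7.1, 7.1, 9.8
The 2 values of 3.9 occupy positions 2–3 → each gets rank 3.
The 3 values of 6.7 occupy positions 6–8 → each gets rank 8.
The 2 values of 7.1 occupy positions 9–10 → each gets rank 10.
Treatment values → pooled ranks: 6→5, 9.8→11, 3.9→3, 3.6→1, 4.1→4
Rank sum = 5 + 11 + 3 + 1 + 4 = 24

24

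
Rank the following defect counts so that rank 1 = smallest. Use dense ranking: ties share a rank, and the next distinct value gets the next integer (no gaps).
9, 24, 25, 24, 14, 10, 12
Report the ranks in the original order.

Sorted (ascending): 9, 10, 12, 14, 24, 24, 25
The 2 values of 24 share dense rank 5.
Remaining distinct values take the next consecutive integers.

1, 5, 6, 5, 4, 2, 3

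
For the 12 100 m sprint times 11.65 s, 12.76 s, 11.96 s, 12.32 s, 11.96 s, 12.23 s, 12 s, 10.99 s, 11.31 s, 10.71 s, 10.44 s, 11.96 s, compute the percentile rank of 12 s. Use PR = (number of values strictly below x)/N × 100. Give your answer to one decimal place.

66.7

N = 12.
Strictly below 12: 8. Equal to 12: 1.
PR = 8/12 × 100 = 66.7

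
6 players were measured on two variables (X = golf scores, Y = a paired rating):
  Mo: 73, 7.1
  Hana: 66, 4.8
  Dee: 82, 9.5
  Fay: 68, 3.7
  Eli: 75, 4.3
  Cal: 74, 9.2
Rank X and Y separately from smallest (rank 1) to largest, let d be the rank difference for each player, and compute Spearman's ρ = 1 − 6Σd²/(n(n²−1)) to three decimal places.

0.543

Ranks of variable 1: 3, 1, 6, 2, 5, 4
Ranks of variable 2: 4, 3, 6, 1, 2, 5
d = r₁ − r₂: -1, -2, 0, 1, 3, -1
d²: 1, 4, 0, 1, 9, 1; Σd² = 16
ρ = 1 − 6·16/(6·35) = 1 − 96/210 = 0.543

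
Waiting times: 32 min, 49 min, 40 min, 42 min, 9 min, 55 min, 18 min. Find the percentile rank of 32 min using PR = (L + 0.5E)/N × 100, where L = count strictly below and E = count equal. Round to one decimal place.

35.7

N = 7.
Strictly below 32: 2. Equal to 32: 1.
PR = (2 + 0.5·1)/7 × 100 = 35.7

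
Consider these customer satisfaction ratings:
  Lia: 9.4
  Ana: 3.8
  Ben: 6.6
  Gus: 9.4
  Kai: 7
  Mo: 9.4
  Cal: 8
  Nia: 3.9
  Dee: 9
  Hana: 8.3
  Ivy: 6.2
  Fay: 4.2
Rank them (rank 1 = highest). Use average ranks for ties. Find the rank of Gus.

Sorted (descending): 9.4, 9.4, 9.4, 9, 8.3, 8, 7, 6.6, 6.2, 4.2, 3.9, 3.8
The 3 values of 9.4 occupy positions 1–3 → average rank 2.
Gus has value 9.4 → rank 2.

2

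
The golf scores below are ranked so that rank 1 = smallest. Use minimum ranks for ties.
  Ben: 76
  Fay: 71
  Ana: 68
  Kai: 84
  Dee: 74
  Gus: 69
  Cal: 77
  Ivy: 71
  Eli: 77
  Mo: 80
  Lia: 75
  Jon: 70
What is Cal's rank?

Sorted (ascending): 68, 69, 70, 71, 71, 74, 75, 76, 77, 77, 80, 84
The 2 values of 71 occupy positions 4–5 → each gets rank 4.
The 2 values of 77 occupy positions 9–10 → each gets rank 9.
Cal has value 77 → rank 9.

9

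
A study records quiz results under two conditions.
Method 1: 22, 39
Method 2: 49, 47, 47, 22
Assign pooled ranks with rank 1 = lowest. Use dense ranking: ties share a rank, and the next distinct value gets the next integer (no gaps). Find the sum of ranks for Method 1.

3

Sorted (ascending): 22, 22, 39, 47, 47, 49
The 2 values of 22 share dense rank 1.
The 2 values of 47 share dense rank 3.
Remaining distinct values take the next consecutive integers.
Method 1 values → pooled ranks: 22→1, 39→2
Rank sum = 1 + 2 = 3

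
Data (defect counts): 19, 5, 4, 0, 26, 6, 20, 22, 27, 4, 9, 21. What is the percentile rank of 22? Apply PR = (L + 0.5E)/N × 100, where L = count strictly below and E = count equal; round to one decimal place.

N = 12.
Strictly below 22: 9. Equal to 22: 1.
PR = (9 + 0.5·1)/12 × 100 = 79.2

79.2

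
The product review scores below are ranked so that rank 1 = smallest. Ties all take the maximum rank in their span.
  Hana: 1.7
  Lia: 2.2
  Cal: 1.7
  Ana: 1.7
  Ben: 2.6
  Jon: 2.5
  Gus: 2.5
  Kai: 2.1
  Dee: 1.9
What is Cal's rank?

3

Sorted (ascending): 1.7, 1.7, 1.7, 1.9, 2.1, 2.2, 2.5, 2.5, 2.6
The 3 values of 1.7 occupy positions 1–3 → each gets rank 3.
The 2 values of 2.5 occupy positions 7–8 → each gets rank 8.
Cal has value 1.7 → rank 3.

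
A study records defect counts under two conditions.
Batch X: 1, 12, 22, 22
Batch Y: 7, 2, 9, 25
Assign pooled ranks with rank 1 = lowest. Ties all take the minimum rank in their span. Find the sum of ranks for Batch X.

18

Sorted (ascending): 1, 2, 7, 9, 12, 22, 22, 25
The 2 values of 22 occupy positions 6–7 → each gets rank 6.
Batch X values → pooled ranks: 1→1, 12→5, 22→6, 22→6
Rank sum = 1 + 5 + 6 + 6 = 18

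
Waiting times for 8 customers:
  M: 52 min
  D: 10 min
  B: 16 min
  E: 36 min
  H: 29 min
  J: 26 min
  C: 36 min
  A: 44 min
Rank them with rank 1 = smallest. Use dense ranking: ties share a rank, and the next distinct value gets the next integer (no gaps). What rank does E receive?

Sorted (ascending): 10, 16, 26, 29, 36, 36, 44, 52
The 2 values of 36 share dense rank 5.
Remaining distinct values take the next consecutive integers.
E has value 36 min → rank 5.

5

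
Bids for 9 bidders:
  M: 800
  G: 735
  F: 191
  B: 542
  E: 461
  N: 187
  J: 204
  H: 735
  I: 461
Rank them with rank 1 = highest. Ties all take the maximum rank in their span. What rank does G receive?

Sorted (descending): 800, 735, 735, 542, 461, 461, 204, 191, 187
The 2 values of 735 occupy positions 2–3 → each gets rank 3.
The 2 values of 461 occupy positions 5–6 → each gets rank 6.
G has value 735 → rank 3.

3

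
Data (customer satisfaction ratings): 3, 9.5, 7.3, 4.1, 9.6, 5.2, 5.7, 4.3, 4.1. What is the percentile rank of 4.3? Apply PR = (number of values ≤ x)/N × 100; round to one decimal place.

N = 9.
Strictly below 4.3: 3. Equal to 4.3: 1.
PR = 4/9 × 100 = 44.4

44.4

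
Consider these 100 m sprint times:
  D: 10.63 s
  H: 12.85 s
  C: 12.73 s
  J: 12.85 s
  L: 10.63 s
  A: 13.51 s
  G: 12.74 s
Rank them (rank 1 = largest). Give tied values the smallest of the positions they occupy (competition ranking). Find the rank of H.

2

Sorted (descending): 13.51, 12.85, 12.85, 12.74, 12.73, 10.63, 10.63
The 2 values of 12.85 occupy positions 2–3 → each gets rank 2.
The 2 values of 10.63 occupy positions 6–7 → each gets rank 6.
H has value 12.85 s → rank 2.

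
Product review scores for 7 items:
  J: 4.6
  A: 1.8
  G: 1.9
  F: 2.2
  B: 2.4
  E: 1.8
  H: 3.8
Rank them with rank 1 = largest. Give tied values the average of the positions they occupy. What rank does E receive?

Sorted (descending): 4.6, 3.8, 2.4, 2.2, 1.9, 1.8, 1.8
The 2 values of 1.8 occupy positions 6–7 → average rank (6+7)/2 = 6.5.
E has value 1.8 → rank 6.5.

6.5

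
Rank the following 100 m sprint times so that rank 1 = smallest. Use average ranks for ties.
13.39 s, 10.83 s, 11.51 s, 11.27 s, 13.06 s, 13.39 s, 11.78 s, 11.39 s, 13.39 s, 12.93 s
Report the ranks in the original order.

9, 1, 4, 2, 7, 9, 5, 3, 9, 6

Sorted (ascending): 10.83, 11.27, 11.39, 11.51, 11.78, 12.93, 13.06, 13.39, 13.39, 13.39
The 3 values of 13.39 occupy positions 8–10 → average rank 9.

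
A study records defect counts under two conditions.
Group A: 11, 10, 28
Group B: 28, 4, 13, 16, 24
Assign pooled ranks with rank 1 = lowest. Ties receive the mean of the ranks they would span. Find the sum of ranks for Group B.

23.5

Sorted (ascending): 4, 10, 11, 13, 16, 24, 28, 28
The 2 values of 28 occupy positions 7–8 → average rank (7+8)/2 = 7.5.
Group B values → pooled ranks: 28→7.5, 4→1, 13→4, 16→5, 24→6
Rank sum = 7.5 + 1 + 4 + 5 + 6 = 23.5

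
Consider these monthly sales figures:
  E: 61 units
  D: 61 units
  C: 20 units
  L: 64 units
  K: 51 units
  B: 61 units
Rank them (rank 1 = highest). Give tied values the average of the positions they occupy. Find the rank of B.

3

Sorted (descending): 64, 61, 61, 61, 51, 20
The 3 values of 61 occupy positions 2–4 → average rank 3.
B has value 61 units → rank 3.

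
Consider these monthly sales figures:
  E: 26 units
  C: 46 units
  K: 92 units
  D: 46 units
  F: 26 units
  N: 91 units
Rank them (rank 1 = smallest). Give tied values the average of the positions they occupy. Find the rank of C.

Sorted (ascending): 26, 26, 46, 46, 91, 92
The 2 values of 26 occupy positions 1–2 → average rank (1+2)/2 = 1.5.
The 2 values of 46 occupy positions 3–4 → average rank (3+4)/2 = 3.5.
C has value 46 units → rank 3.5.

3.5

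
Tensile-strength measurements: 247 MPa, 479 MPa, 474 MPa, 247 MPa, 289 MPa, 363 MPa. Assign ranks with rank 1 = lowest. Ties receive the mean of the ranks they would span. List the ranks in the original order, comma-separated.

1.5, 6, 5, 1.5, 3, 4

Sorted (ascending): 247, 247, 289, 363, 474, 479
The 2 values of 247 occupy positions 1–2 → average rank (1+2)/2 = 1.5.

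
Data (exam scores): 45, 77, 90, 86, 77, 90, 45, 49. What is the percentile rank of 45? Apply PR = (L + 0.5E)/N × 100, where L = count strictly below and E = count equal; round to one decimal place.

N = 8.
Strictly below 45: 0. Equal to 45: 2.
PR = (0 + 0.5·2)/8 × 100 = 12.5

12.5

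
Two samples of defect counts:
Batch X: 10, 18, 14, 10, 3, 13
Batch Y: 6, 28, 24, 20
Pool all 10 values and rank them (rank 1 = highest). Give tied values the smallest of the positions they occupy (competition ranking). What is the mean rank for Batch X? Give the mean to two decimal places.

Sorted (descending): 28, 24, 20, 18, 14, 13, 10, 10, 6, 3
The 2 values of 10 occupy positions 7–8 → each gets rank 7.
Batch X values → pooled ranks: 10→7, 18→4, 14→5, 10→7, 3→10, 13→6
Mean rank = (7 + 4 + 5 + 7 + 10 + 6) / 6 = 6.50

6.50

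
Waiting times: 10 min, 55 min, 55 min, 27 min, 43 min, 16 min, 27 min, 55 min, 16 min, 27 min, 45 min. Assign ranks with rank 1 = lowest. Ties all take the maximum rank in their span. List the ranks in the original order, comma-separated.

Sorted (ascending): 10, 16, 16, 27, 27, 27, 43, 45, 55, 55, 55
The 2 values of 16 occupy positions 2–3 → each gets rank 3.
The 3 values of 27 occupy positions 4–6 → each gets rank 6.
The 3 values of 55 occupy positions 9–11 → each gets rank 11.

1, 11, 11, 6, 7, 3, 6, 11, 3, 6, 8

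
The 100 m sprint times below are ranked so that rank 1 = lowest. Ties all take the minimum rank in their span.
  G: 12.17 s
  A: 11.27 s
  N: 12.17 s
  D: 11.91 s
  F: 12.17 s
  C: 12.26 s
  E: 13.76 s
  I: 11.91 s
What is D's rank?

Sorted (ascending): 11.27, 11.91, 11.91, 12.17, 12.17, 12.17, 12.26, 13.76
The 2 values of 11.91 occupy positions 2–3 → each gets rank 2.
The 3 values of 12.17 occupy positions 4–6 → each gets rank 4.
D has value 11.91 s → rank 2.

2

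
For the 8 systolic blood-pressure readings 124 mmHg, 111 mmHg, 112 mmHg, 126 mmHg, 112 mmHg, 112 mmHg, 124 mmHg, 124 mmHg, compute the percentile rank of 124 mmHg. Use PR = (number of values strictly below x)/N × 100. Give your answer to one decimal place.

50.0

N = 8.
Strictly below 124: 4. Equal to 124: 3.
PR = 4/8 × 100 = 50.0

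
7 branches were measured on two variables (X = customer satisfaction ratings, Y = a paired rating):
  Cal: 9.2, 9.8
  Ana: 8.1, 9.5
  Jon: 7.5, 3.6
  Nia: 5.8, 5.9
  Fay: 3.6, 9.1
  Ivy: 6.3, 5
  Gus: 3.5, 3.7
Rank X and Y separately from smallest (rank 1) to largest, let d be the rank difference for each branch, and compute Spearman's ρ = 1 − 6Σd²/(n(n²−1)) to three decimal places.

0.500

Ranks of variable 1: 7, 6, 5, 3, 2, 4, 1
Ranks of variable 2: 7, 6, 1, 4, 5, 3, 2
d = r₁ − r₂: 0, 0, 4, -1, -3, 1, -1
d²: 0, 0, 16, 1, 9, 1, 1; Σd² = 28
ρ = 1 − 6·28/(7·48) = 1 − 168/336 = 0.500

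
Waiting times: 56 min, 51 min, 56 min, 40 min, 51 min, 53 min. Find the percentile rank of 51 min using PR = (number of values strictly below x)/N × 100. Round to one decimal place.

N = 6.
Strictly below 51: 1. Equal to 51: 2.
PR = 1/6 × 100 = 16.7

16.7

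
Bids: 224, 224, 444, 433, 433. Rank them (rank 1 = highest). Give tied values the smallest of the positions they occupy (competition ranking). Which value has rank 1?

444

Sorted (descending): 444, 433, 433, 224, 224
The 2 values of 433 occupy positions 2–3 → each gets rank 2.
The 2 values of 224 occupy positions 4–5 → each gets rank 4.
Rank 1 → value 444.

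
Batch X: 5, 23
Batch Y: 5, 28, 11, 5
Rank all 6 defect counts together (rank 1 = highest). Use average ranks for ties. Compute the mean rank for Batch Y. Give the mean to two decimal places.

3.50

Sorted (descending): 28, 23, 11, 5, 5, 5
The 3 values of 5 occupy positions 4–6 → average rank 5.
Batch Y values → pooled ranks: 5→5, 28→1, 11→3, 5→5
Mean rank = (5 + 1 + 3 + 5) / 4 = 3.50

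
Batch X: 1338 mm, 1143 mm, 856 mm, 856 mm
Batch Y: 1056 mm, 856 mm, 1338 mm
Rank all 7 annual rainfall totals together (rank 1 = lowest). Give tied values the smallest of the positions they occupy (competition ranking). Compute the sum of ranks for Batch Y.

Sorted (ascending): 856, 856, 856, 1056, 1143, 1338, 1338
The 3 values of 856 occupy positions 1–3 → each gets rank 1.
The 2 values of 1338 occupy positions 6–7 → each gets rank 6.
Batch Y values → pooled ranks: 1056→4, 856→1, 1338→6
Rank sum = 4 + 1 + 6 = 11

11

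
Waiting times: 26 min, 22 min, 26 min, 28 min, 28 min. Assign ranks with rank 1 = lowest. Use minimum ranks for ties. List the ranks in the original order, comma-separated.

2, 1, 2, 4, 4

Sorted (ascending): 22, 26, 26, 28, 28
The 2 values of 26 occupy positions 2–3 → each gets rank 2.
The 2 values of 28 occupy positions 4–5 → each gets rank 4.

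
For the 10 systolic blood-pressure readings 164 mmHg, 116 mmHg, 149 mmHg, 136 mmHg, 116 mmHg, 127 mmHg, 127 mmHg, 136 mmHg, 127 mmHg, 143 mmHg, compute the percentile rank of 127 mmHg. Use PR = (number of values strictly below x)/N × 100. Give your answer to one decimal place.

N = 10.
Strictly below 127: 2. Equal to 127: 3.
PR = 2/10 × 100 = 20.0

20.0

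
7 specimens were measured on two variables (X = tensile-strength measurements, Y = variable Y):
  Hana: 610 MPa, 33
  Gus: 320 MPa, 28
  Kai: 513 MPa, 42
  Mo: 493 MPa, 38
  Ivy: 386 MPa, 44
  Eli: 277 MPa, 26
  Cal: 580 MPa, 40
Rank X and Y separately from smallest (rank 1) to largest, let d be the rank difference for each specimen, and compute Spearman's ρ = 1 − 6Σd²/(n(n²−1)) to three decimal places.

0.393

Ranks of variable 1: 7, 2, 5, 4, 3, 1, 6
Ranks of variable 2: 3, 2, 6, 4, 7, 1, 5
d = r₁ − r₂: 4, 0, -1, 0, -4, 0, 1
d²: 16, 0, 1, 0, 16, 0, 1; Σd² = 34
ρ = 1 − 6·34/(7·48) = 1 − 204/336 = 0.393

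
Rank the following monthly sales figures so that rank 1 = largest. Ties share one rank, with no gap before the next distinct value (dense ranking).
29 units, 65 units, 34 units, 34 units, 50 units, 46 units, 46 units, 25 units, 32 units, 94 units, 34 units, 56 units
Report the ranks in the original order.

8, 2, 6, 6, 4, 5, 5, 9, 7, 1, 6, 3

Sorted (descending): 94, 65, 56, 50, 46, 46, 34, 34, 34, 32, 29, 25
The 2 values of 46 share dense rank 5.
The 3 values of 34 share dense rank 6.
Remaining distinct values take the next consecutive integers.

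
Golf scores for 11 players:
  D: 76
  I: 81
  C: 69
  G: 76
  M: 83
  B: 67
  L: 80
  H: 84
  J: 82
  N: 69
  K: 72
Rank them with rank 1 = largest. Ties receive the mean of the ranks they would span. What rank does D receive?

Sorted (descending): 84, 83, 82, 81, 80, 76, 76, 72, 69, 69, 67
The 2 values of 76 occupy positions 6–7 → average rank (6+7)/2 = 6.5.
The 2 values of 69 occupy positions 9–10 → average rank (9+10)/2 = 9.5.
D has value 76 → rank 6.5.

6.5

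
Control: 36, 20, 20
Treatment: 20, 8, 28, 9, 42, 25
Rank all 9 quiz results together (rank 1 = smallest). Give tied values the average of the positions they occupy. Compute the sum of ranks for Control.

16

Sorted (ascending): 8, 9, 20, 20, 20, 25, 28, 36, 42
The 3 values of 20 occupy positions 3–5 → average rank 4.
Control values → pooled ranks: 36→8, 20→4, 20→4
Rank sum = 8 + 4 + 4 = 16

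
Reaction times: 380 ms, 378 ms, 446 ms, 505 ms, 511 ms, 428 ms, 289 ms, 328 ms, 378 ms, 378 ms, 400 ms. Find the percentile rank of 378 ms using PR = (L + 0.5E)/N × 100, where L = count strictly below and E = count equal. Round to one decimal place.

N = 11.
Strictly below 378: 2. Equal to 378: 3.
PR = (2 + 0.5·3)/11 × 100 = 31.8

31.8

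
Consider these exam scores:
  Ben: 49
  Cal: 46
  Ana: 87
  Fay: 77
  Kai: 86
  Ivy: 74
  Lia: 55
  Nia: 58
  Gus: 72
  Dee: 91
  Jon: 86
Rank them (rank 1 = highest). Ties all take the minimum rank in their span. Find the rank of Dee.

1

Sorted (descending): 91, 87, 86, 86, 77, 74, 72, 58, 55, 49, 46
The 2 values of 86 occupy positions 3–4 → each gets rank 3.
Dee has value 91 → rank 1.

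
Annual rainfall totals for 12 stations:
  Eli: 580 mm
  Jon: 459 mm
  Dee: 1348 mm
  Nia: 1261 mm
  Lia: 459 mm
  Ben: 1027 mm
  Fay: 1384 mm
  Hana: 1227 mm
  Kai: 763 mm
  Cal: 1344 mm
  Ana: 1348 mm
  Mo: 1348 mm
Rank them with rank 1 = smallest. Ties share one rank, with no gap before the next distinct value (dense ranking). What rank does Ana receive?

8

Sorted (ascending): 459, 459, 580, 763, 1027, 1227, 1261, 1344, 1348, 1348, 1348, 1384
The 2 values of 459 share dense rank 1.
The 3 values of 1348 share dense rank 8.
Remaining distinct values take the next consecutive integers.
Ana has value 1348 mm → rank 8.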